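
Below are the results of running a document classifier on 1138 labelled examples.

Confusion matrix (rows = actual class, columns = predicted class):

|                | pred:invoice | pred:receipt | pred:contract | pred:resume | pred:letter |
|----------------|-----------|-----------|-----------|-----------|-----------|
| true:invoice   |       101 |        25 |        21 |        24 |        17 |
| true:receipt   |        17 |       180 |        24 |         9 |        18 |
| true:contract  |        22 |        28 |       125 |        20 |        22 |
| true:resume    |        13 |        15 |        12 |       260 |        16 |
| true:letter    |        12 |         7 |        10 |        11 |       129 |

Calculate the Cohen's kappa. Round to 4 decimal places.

Observed agreement pₒ = trace/N = 795/1138 = 0.69859
Expected agreement pₑ = Σ (rowᵢ·colᵢ)/N² = (188·165 + 248·255 + 217·192 + 316·324 + 169·202)/1138² = 0.21038
κ = (pₒ − pₑ)/(1 − pₑ) = (0.69859 − 0.21038)/(1 − 0.21038) = 0.6183

0.6183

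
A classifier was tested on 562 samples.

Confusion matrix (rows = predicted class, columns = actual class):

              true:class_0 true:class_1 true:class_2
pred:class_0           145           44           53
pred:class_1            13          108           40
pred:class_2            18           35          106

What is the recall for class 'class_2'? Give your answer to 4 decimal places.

0.5327

Take TP from the diagonal, FP from the rest of the 'class_2' prediction marginal, FN from the rest of the 'class_2' actual marginal.
recall = TP/(TP+FN).
class_2: TP=106, FN=53+40=93 → 106/199 = 0.53266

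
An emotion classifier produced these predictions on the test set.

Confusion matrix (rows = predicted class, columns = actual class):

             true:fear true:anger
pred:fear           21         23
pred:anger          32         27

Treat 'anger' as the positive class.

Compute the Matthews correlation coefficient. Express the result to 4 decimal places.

MCC = (TP·TN − FP·FN) / √((TP+FP)(TP+FN)(TN+FP)(TN+FN))
Numerator = 27·21 − 32·23 = -169
Denominator = √(59·50·53·44) = √6879400 = 2622.8610
MCC = -169 / 2622.8610 = -0.0644

-0.0644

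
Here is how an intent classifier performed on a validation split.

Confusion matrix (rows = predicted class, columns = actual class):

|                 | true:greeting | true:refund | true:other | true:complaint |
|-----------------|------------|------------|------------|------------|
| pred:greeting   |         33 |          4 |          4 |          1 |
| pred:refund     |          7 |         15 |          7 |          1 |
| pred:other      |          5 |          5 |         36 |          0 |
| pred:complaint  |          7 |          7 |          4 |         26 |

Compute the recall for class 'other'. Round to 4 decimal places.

0.7059

recall = TP/(TP+FN).
other: TP=36, FN=4+7+4=15 → 36/51 = 0.70588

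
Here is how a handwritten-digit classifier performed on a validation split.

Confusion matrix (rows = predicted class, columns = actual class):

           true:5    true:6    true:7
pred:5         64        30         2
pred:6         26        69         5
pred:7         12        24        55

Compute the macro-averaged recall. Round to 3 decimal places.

0.692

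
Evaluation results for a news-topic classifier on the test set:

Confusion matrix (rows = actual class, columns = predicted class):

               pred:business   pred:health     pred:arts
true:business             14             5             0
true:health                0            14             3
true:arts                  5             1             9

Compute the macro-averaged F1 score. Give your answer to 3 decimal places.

0.720

Per-class F1 score (2·TP/(2·TP+FP+FN)):
  business: TP=14, FP=0+5=5, FN=5+0=5 → 28/38 = 0.7368
  health: TP=14, FP=5+1=6, FN=0+3=3 → 28/37 = 0.7568
  arts: TP=9, FP=0+3=3, FN=5+1=6 → 18/27 = 0.6667
Macro-F1 score = mean = (0.7368 + 0.7568 + 0.6667) / 3 = 0.720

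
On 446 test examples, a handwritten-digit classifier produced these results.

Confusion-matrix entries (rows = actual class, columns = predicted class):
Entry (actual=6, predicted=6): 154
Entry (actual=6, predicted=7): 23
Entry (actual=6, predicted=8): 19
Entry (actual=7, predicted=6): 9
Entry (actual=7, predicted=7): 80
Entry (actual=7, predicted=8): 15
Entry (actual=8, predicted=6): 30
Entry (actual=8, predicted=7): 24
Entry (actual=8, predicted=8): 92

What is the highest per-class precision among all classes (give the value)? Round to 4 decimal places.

0.7979

Per-class precision (TP/(TP+FP)):
  6: TP=154, FP=9+30=39 → 154/193 = 0.79793
  7: TP=80, FP=23+24=47 → 80/127 = 0.62992
  8: TP=92, FP=19+15=34 → 92/126 = 0.73016
Highest is class '6' with precision = 0.7979.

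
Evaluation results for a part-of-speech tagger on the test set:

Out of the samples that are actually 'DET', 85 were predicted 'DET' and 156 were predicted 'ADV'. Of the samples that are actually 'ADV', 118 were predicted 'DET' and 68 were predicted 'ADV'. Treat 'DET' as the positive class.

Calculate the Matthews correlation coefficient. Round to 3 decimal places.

MCC = (TP·TN − FP·FN) / √((TP+FP)(TP+FN)(TN+FP)(TN+FN))
Numerator = 85·68 − 118·156 = -12628
Denominator = √(203·241·186·224) = √2038327872 = 45147.8446
MCC = -12628 / 45147.8446 = -0.280

-0.280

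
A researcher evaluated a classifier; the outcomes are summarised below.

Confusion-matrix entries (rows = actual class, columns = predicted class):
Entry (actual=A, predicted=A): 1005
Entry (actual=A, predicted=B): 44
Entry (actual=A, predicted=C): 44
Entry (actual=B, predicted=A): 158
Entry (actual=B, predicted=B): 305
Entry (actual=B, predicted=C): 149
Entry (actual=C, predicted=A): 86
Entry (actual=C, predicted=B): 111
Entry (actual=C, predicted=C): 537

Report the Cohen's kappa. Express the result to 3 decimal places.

0.617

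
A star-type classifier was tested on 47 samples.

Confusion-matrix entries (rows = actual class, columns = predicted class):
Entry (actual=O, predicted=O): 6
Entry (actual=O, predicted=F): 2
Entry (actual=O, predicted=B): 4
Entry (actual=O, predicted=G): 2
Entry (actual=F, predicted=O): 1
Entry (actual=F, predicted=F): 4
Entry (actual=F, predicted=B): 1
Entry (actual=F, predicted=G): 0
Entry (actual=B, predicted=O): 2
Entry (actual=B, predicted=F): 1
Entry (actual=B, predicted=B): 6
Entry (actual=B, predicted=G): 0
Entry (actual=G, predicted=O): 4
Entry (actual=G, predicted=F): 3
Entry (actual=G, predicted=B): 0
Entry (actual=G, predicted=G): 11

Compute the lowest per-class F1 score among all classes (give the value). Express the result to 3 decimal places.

0.444

Per-class F1 score (2·TP/(2·TP+FP+FN)):
  O: TP=6, FP=1+2+4=7, FN=2+4+2=8 → 12/27 = 0.4444
  F: TP=4, FP=2+1+3=6, FN=1+1+0=2 → 8/16 = 0.5000
  B: TP=6, FP=4+1+0=5, FN=2+1+0=3 → 12/20 = 0.6000
  G: TP=11, FP=2+0+0=2, FN=4+3+0=7 → 22/31 = 0.7097
Lowest is class 'O' with F1 score = 0.444.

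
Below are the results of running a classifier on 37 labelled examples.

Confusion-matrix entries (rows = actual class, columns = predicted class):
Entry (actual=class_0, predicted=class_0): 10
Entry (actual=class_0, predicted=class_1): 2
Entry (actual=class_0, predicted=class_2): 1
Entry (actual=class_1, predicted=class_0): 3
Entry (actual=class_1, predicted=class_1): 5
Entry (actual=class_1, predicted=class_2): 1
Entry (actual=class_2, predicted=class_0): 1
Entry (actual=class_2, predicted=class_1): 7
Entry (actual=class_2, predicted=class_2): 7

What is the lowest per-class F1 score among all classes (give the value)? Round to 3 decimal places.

Per-class F1 score (2·TP/(2·TP+FP+FN)):
  class_0: TP=10, FP=3+1=4, FN=2+1=3 → 20/27 = 0.7407
  class_1: TP=5, FP=2+7=9, FN=3+1=4 → 10/23 = 0.4348
  class_2: TP=7, FP=1+1=2, FN=1+7=8 → 14/24 = 0.5833
Lowest is class 'class_1' with F1 score = 0.435.

0.435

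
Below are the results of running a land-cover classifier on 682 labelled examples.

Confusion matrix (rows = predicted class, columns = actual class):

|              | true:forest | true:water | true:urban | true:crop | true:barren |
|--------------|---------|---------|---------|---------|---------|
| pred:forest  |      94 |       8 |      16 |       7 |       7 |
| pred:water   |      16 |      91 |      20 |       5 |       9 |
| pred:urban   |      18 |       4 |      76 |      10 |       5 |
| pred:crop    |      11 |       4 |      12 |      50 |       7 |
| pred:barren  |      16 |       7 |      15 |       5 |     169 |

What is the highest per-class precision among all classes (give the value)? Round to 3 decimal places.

Per-class precision (TP/(TP+FP)):
  forest: TP=94, FP=8+16+7+7=38 → 94/132 = 0.7121
  water: TP=91, FP=16+20+5+9=50 → 91/141 = 0.6454
  urban: TP=76, FP=18+4+10+5=37 → 76/113 = 0.6726
  crop: TP=50, FP=11+4+12+7=34 → 50/84 = 0.5952
  barren: TP=169, FP=16+7+15+5=43 → 169/212 = 0.7972
Highest is class 'barren' with precision = 0.797.

0.797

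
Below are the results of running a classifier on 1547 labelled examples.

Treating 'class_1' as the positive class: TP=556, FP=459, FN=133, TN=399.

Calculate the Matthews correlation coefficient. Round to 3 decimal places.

MCC = (TP·TN − FP·FN) / √((TP+FP)(TP+FN)(TN+FP)(TN+FN))
Numerator = 556·399 − 459·133 = 160797
Denominator = √(1015·689·858·532) = √319215656760 = 564991.7316
MCC = 160797 / 564991.7316 = 0.285

0.285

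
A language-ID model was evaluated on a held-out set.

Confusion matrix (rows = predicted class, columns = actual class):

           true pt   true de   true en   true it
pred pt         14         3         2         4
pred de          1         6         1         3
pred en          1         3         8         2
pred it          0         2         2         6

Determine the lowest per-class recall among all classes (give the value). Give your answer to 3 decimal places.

Per-class recall (TP/(TP+FN)):
  pt: TP=14, FN=1+1+0=2 → 14/16 = 0.8750
  de: TP=6, FN=3+3+2=8 → 6/14 = 0.4286
  en: TP=8, FN=2+1+2=5 → 8/13 = 0.6154
  it: TP=6, FN=4+3+2=9 → 6/15 = 0.4000
Lowest is class 'it' with recall = 0.400.

0.400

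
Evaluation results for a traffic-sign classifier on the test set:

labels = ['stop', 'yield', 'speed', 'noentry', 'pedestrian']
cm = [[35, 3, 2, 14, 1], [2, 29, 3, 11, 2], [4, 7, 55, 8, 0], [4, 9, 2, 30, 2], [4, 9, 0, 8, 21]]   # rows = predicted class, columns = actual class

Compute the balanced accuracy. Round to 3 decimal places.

0.668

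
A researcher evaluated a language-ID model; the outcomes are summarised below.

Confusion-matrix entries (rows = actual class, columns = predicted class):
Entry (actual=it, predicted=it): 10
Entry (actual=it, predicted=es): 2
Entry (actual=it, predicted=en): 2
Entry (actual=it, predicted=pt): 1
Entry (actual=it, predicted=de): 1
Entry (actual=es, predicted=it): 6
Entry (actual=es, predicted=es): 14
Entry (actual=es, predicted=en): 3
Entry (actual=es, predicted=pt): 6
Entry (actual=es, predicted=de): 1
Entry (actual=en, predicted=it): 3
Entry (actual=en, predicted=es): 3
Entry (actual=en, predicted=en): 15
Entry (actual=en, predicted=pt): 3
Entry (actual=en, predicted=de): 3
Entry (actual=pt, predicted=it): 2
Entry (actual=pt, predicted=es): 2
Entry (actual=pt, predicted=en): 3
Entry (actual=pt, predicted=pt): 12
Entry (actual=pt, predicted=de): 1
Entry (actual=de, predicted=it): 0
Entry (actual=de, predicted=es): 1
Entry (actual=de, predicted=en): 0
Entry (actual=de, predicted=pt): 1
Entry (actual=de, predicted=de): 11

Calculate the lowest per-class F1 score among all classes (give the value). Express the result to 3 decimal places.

0.538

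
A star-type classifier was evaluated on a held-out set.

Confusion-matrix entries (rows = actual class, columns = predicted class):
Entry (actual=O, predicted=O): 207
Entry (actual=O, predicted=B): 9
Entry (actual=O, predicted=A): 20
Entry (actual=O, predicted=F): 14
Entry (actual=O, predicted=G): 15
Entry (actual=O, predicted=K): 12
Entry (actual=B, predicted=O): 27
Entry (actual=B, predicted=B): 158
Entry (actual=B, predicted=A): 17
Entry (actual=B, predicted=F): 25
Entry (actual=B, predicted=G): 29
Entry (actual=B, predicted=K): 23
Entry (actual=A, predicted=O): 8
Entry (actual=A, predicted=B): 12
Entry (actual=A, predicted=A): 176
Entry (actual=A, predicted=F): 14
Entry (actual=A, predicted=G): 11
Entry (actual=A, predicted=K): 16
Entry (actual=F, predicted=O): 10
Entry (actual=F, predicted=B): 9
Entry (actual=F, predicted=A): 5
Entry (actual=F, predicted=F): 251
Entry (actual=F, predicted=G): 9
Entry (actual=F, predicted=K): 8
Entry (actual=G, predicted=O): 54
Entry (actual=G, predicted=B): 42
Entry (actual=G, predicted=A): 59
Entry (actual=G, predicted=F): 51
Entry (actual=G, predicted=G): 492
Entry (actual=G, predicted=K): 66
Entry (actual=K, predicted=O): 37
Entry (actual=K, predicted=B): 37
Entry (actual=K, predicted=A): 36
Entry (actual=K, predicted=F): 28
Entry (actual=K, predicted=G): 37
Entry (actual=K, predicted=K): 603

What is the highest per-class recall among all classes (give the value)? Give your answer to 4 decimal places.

0.8596

Per-class recall (TP/(TP+FN)):
  O: TP=207, FN=9+20+14+15+12=70 → 207/277 = 0.74729
  B: TP=158, FN=27+17+25+29+23=121 → 158/279 = 0.56631
  A: TP=176, FN=8+12+14+11+16=61 → 176/237 = 0.74262
  F: TP=251, FN=10+9+5+9+8=41 → 251/292 = 0.85959
  G: TP=492, FN=54+42+59+51+66=272 → 492/764 = 0.64398
  K: TP=603, FN=37+37+36+28+37=175 → 603/778 = 0.77506
Highest is class 'F' with recall = 0.8596.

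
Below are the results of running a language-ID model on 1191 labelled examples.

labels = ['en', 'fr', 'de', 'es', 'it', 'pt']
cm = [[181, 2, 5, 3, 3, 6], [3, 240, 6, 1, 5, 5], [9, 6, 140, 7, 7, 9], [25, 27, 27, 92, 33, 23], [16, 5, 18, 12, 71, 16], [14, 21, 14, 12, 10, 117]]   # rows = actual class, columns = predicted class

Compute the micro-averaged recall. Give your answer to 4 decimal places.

0.7061

Micro-averaging pools counts across classes: ΣTP=841, ΣFP=350, ΣFN=350.
Micro-recall = TP/(TP+FN) on pooled counts = 0.7061 (equals overall accuracy in single-label multiclass).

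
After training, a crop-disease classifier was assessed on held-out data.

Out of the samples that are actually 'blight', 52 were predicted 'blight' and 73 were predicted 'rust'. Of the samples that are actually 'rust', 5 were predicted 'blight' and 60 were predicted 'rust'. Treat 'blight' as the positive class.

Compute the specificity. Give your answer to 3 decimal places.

0.923

Specificity = TN/(TN+FP) = 60/(60+5) = 0.923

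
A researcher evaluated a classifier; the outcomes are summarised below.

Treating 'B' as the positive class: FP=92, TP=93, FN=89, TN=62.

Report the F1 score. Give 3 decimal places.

0.507

Precision = TP/(TP+FP) = 93/185 = 0.5027
Recall = TP/(TP+FN) = 93/182 = 0.5110
F1 = 2·TP/(2·TP+FP+FN) = 186/367 = 0.507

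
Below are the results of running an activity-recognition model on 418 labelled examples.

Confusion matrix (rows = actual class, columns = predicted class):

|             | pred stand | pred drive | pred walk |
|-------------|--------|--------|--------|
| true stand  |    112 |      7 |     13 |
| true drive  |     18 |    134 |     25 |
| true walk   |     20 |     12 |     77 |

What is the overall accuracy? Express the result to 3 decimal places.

Accuracy = trace / total = (112+134+77=323) / 418 = 323/418 = 0.773

0.773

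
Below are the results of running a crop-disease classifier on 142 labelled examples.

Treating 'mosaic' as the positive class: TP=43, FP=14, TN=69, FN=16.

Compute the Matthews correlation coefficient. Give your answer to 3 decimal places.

0.563

MCC = (TP·TN − FP·FN) / √((TP+FP)(TP+FN)(TN+FP)(TN+FN))
Numerator = 43·69 − 14·16 = 2743
Denominator = √(57·59·83·85) = √23725965 = 4870.9306
MCC = 2743 / 4870.9306 = 0.563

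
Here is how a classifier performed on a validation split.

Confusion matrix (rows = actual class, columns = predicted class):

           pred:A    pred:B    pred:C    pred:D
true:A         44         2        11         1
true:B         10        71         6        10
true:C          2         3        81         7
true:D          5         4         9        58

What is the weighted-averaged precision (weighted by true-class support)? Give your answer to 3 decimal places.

Per-class precision (TP/(TP+FP)):
  A: TP=44, FP=10+2+5=17 → 44/61 = 0.7213
  B: TP=71, FP=2+3+4=9 → 71/80 = 0.8875
  C: TP=81, FP=11+6+9=26 → 81/107 = 0.7570
  D: TP=58, FP=1+10+7=18 → 58/76 = 0.7632
Weighted-precision = Σ (supportᵢ/N)·precisionᵢ with N=324: (58/324)·0.7213 + (97/324)·0.8875 + (93/324)·0.7570 + (76/324)·0.7632 = 0.791

0.791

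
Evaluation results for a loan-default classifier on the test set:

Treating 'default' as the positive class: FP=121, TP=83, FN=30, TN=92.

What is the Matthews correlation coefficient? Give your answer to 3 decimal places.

MCC = (TP·TN − FP·FN) / √((TP+FP)(TP+FN)(TN+FP)(TN+FN))
Numerator = 83·92 − 121·30 = 4006
Denominator = √(204·113·213·122) = √599029272 = 24475.0745
MCC = 4006 / 24475.0745 = 0.164

0.164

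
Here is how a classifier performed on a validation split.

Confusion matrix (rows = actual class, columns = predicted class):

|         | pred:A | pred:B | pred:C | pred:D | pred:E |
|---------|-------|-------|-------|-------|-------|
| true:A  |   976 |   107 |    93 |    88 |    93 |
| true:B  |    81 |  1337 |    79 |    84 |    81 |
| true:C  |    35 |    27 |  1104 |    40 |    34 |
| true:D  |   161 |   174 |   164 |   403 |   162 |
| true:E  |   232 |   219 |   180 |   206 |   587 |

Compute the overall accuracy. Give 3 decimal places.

0.653

Accuracy = trace / total = (976+1337+1104+403+587=4407) / 6747 = 4407/6747 = 0.653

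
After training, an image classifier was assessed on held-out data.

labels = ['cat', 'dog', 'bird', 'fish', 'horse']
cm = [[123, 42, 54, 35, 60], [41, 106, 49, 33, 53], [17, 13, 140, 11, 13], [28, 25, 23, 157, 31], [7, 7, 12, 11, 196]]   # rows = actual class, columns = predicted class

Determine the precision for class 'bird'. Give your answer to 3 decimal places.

One-vs-rest for 'bird': TP = diagonal; FP = other classes predicted 'bird'; FN = 'bird' predicted as other.
precision = TP/(TP+FP).
bird: TP=140, FP=54+49+23+12=138 → 140/278 = 0.5036

0.504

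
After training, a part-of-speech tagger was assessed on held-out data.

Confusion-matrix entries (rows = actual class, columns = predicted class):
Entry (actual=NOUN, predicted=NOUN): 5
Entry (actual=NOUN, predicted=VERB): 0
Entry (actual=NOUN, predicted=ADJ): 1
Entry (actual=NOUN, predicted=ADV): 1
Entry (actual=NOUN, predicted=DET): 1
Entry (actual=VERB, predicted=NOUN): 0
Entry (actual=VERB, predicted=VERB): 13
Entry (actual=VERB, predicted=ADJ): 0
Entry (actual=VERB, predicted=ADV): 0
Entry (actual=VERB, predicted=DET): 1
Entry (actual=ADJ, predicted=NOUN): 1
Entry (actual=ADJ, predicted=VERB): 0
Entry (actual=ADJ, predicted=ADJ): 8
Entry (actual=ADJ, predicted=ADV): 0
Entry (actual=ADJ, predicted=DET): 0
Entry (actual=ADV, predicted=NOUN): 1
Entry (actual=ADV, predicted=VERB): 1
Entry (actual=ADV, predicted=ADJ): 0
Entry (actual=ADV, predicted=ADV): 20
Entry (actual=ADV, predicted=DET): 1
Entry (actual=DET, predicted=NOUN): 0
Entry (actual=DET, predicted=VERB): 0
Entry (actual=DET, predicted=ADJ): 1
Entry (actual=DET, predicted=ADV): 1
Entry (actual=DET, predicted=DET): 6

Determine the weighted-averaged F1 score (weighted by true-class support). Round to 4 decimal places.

0.8388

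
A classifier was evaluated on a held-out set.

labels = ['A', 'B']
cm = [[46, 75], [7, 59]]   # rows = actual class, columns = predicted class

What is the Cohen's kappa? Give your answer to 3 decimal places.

0.222

Observed agreement pₒ = trace/N = 105/187 = 0.5615
Expected agreement pₑ = Σ (rowᵢ·colᵢ)/N² = (121·53 + 66·134)/187² = 0.4363
κ = (pₒ − pₑ)/(1 − pₑ) = (0.5615 − 0.4363)/(1 − 0.4363) = 0.222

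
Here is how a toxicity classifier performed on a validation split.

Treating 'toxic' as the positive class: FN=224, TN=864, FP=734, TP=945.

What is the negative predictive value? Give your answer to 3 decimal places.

0.794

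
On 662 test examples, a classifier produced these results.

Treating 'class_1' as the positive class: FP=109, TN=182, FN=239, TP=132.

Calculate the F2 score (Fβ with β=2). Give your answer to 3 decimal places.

Fβ = (1+β²)·TP / ((1+β²)·TP + β²·FN + FP), with β²=4
= 5·132 / (5·132 + 4·239 + 109) = 0.383

0.383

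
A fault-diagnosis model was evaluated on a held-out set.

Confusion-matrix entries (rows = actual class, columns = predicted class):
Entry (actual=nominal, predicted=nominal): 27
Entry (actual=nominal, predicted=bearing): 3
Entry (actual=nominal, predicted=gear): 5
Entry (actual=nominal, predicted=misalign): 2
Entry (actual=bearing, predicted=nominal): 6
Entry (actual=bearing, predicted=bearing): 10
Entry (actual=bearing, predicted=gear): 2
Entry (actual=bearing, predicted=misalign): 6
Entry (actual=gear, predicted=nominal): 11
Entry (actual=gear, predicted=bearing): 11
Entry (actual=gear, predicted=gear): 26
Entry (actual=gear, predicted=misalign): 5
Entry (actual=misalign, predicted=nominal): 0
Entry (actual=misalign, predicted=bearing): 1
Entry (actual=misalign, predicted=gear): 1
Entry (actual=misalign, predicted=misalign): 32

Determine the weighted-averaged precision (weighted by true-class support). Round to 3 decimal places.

Per-class precision (TP/(TP+FP)):
  nominal: TP=27, FP=6+11+0=17 → 27/44 = 0.6136
  bearing: TP=10, FP=3+11+1=15 → 10/25 = 0.4000
  gear: TP=26, FP=5+2+1=8 → 26/34 = 0.7647
  misalign: TP=32, FP=2+6+5=13 → 32/45 = 0.7111
Weighted-precision = Σ (supportᵢ/N)·precisionᵢ with N=148: (37/148)·0.6136 + (24/148)·0.4000 + (53/148)·0.7647 + (34/148)·0.7111 = 0.655

0.655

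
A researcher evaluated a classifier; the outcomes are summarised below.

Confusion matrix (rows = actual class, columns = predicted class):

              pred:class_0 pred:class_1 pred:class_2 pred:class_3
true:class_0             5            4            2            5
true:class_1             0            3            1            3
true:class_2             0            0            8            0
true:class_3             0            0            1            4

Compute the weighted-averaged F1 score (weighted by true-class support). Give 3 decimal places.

Per-class F1 score (2·TP/(2·TP+FP+FN)):
  class_0: TP=5, FP=0+0+0=0, FN=4+2+5=11 → 10/21 = 0.4762
  class_1: TP=3, FP=4+0+0=4, FN=0+1+3=4 → 6/14 = 0.4286
  class_2: TP=8, FP=2+1+1=4, FN=0+0+0=0 → 16/20 = 0.8000
  class_3: TP=4, FP=5+3+0=8, FN=0+0+1=1 → 8/17 = 0.4706
Weighted-F1 score = Σ (supportᵢ/N)·F1 scoreᵢ with N=36: (16/36)·0.4762 + (7/36)·0.4286 + (8/36)·0.8000 + (5/36)·0.4706 = 0.538

0.538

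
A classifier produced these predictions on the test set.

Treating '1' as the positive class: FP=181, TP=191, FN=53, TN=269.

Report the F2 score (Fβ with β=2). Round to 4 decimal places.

0.7085

Fβ = (1+β²)·TP / ((1+β²)·TP + β²·FN + FP), with β²=4
= 5·191 / (5·191 + 4·53 + 181) = 0.7085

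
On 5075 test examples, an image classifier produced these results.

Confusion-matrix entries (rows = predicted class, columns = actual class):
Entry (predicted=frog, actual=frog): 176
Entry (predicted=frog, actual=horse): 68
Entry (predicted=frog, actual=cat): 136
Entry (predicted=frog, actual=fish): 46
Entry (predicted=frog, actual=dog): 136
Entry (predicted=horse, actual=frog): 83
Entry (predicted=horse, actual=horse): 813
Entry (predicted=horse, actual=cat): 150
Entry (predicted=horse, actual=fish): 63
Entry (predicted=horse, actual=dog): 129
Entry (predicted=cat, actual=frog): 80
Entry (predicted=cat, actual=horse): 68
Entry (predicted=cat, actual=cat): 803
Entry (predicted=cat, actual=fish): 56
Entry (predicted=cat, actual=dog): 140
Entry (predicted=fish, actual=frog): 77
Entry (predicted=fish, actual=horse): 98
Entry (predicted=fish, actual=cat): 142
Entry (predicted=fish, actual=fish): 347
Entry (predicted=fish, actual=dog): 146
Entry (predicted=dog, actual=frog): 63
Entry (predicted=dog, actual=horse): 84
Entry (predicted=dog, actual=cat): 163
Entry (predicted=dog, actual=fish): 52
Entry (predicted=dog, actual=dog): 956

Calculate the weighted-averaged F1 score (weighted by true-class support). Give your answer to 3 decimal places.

Per-class F1 score (2·TP/(2·TP+FP+FN)):
  frog: TP=176, FP=68+136+46+136=386, FN=83+80+77+63=303 → 352/1041 = 0.3381
  horse: TP=813, FP=83+150+63+129=425, FN=68+68+98+84=318 → 1626/2369 = 0.6864
  cat: TP=803, FP=80+68+56+140=344, FN=136+150+142+163=591 → 1606/2541 = 0.6320
  fish: TP=347, FP=77+98+142+146=463, FN=46+63+56+52=217 → 694/1374 = 0.5051
  dog: TP=956, FP=63+84+163+52=362, FN=136+129+140+146=551 → 1912/2825 = 0.6768
Weighted-F1 score = Σ (supportᵢ/N)·F1 scoreᵢ with N=5075: (479/5075)·0.3381 + (1131/5075)·0.6864 + (1394/5075)·0.6320 + (564/5075)·0.5051 + (1507/5075)·0.6768 = 0.616

0.616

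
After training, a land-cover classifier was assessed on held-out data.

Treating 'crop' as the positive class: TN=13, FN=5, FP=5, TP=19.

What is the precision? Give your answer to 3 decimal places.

0.792

Precision = TP/(TP+FP) = 19/(19+5) = 19/24 = 0.792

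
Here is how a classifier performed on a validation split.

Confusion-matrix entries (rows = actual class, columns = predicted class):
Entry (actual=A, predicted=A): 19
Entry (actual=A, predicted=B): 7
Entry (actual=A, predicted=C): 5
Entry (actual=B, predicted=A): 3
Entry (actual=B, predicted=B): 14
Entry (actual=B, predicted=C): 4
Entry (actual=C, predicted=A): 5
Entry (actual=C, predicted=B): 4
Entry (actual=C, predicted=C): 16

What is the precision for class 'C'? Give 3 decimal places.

One-vs-rest for 'C': TP = diagonal; FP = other classes predicted 'C'; FN = 'C' predicted as other.
precision = TP/(TP+FP).
C: TP=16, FP=5+4=9 → 16/25 = 0.6400

0.640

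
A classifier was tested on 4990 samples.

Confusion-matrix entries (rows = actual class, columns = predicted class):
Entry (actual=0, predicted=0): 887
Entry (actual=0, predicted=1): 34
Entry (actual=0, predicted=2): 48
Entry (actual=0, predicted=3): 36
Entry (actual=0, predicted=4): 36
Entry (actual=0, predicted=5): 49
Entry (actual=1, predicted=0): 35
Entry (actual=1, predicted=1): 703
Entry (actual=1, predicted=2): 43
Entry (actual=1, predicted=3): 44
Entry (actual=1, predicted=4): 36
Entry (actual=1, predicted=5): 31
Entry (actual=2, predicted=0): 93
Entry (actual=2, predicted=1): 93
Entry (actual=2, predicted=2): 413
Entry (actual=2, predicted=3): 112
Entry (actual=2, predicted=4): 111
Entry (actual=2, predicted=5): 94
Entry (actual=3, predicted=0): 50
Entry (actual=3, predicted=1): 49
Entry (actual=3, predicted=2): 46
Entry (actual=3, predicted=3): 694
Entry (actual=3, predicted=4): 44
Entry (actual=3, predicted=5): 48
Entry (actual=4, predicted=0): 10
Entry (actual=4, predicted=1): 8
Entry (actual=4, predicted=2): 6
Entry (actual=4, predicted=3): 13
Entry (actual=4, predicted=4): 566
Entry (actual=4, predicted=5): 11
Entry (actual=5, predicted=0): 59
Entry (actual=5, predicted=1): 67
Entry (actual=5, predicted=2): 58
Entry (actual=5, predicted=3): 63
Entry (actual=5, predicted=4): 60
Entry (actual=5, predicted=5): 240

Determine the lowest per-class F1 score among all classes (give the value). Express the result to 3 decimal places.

Per-class F1 score (2·TP/(2·TP+FP+FN)):
  0: TP=887, FP=35+93+50+10+59=247, FN=34+48+36+36+49=203 → 1774/2224 = 0.7977
  1: TP=703, FP=34+93+49+8+67=251, FN=35+43+44+36+31=189 → 1406/1846 = 0.7616
  2: TP=413, FP=48+43+46+6+58=201, FN=93+93+112+111+94=503 → 826/1530 = 0.5399
  3: TP=694, FP=36+44+112+13+63=268, FN=50+49+46+44+48=237 → 1388/1893 = 0.7332
  4: TP=566, FP=36+36+111+44+60=287, FN=10+8+6+13+11=48 → 1132/1467 = 0.7716
  5: TP=240, FP=49+31+94+48+11=233, FN=59+67+58+63+60=307 → 480/1020 = 0.4706
Lowest is class '5' with F1 score = 0.471.

0.471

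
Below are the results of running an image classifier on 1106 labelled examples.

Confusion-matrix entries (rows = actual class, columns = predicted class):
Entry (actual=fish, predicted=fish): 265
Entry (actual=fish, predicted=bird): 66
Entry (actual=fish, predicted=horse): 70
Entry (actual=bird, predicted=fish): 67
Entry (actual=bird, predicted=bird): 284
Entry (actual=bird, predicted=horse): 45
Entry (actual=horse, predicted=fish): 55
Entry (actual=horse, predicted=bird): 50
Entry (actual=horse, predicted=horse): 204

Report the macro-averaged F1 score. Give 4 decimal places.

Per-class F1 score (2·TP/(2·TP+FP+FN)):
  fish: TP=265, FP=67+55=122, FN=66+70=136 → 530/788 = 0.67259
  bird: TP=284, FP=66+50=116, FN=67+45=112 → 568/796 = 0.71357
  horse: TP=204, FP=70+45=115, FN=55+50=105 → 408/628 = 0.64968
Macro-F1 score = mean = (0.67259 + 0.71357 + 0.64968) / 3 = 0.6786

0.6786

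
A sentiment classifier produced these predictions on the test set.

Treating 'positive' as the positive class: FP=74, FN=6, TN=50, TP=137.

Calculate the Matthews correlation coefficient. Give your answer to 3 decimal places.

0.443

MCC = (TP·TN − FP·FN) / √((TP+FP)(TP+FN)(TN+FP)(TN+FN))
Numerator = 137·50 − 74·6 = 6406
Denominator = √(211·143·124·56) = √209521312 = 14474.8510
MCC = 6406 / 14474.8510 = 0.443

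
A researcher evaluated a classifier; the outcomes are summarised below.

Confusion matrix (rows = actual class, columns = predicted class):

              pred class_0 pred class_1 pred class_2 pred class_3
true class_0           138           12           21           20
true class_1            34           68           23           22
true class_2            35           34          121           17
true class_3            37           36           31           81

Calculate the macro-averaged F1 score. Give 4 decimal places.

Per-class F1 score (2·TP/(2·TP+FP+FN)):
  class_0: TP=138, FP=34+35+37=106, FN=12+21+20=53 → 276/435 = 0.63448
  class_1: TP=68, FP=12+34+36=82, FN=34+23+22=79 → 136/297 = 0.45791
  class_2: TP=121, FP=21+23+31=75, FN=35+34+17=86 → 242/403 = 0.60050
  class_3: TP=81, FP=20+22+17=59, FN=37+36+31=104 → 162/325 = 0.49846
Macro-F1 score = mean = (0.63448 + 0.45791 + 0.60050 + 0.49846) / 4 = 0.5478

0.5478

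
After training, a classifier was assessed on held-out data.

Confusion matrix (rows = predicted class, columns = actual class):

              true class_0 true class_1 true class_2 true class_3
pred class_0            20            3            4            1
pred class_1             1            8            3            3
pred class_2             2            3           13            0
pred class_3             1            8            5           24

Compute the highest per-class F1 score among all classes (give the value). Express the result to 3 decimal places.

0.769

Per-class F1 score (2·TP/(2·TP+FP+FN)):
  class_0: TP=20, FP=3+4+1=8, FN=1+2+1=4 → 40/52 = 0.7692
  class_1: TP=8, FP=1+3+3=7, FN=3+3+8=14 → 16/37 = 0.4324
  class_2: TP=13, FP=2+3+0=5, FN=4+3+5=12 → 26/43 = 0.6047
  class_3: TP=24, FP=1+8+5=14, FN=1+3+0=4 → 48/66 = 0.7273
Highest is class 'class_0' with F1 score = 0.769.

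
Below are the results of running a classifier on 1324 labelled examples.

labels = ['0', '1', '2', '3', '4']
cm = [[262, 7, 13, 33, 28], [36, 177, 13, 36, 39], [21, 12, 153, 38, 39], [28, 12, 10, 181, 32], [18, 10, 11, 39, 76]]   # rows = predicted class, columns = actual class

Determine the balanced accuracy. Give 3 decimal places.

0.641

Balanced accuracy = mean of per-class recall.
  0: recall = 262/365 = 0.7178
  1: recall = 177/218 = 0.8119
  2: recall = 153/200 = 0.7650
  3: recall = 181/327 = 0.5535
  4: recall = 76/214 = 0.3551
Mean = (0.7178 + 0.8119 + 0.7650 + 0.5535 + 0.3551) / 5 = 0.641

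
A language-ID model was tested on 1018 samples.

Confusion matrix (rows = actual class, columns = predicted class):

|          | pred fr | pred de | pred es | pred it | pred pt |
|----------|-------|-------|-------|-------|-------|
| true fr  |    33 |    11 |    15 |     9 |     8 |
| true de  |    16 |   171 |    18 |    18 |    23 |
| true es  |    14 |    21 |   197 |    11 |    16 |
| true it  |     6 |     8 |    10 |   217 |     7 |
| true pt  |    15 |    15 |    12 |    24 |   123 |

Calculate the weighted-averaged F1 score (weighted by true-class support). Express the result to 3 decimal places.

Per-class F1 score (2·TP/(2·TP+FP+FN)):
  fr: TP=33, FP=16+14+6+15=51, FN=11+15+9+8=43 → 66/160 = 0.4125
  de: TP=171, FP=11+21+8+15=55, FN=16+18+18+23=75 → 342/472 = 0.7246
  es: TP=197, FP=15+18+10+12=55, FN=14+21+11+16=62 → 394/511 = 0.7710
  it: TP=217, FP=9+18+11+24=62, FN=6+8+10+7=31 → 434/527 = 0.8235
  pt: TP=123, FP=8+23+16+7=54, FN=15+15+12+24=66 → 246/366 = 0.6721
Weighted-F1 score = Σ (supportᵢ/N)·F1 scoreᵢ with N=1018: (76/1018)·0.4125 + (246/1018)·0.7246 + (259/1018)·0.7710 + (248/1018)·0.8235 + (189/1018)·0.6721 = 0.727

0.727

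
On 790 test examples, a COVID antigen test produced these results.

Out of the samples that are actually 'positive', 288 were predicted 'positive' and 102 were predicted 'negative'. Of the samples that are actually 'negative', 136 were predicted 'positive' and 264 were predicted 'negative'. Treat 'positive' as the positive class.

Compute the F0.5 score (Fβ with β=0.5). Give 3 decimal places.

Fβ = (1+β²)·TP / ((1+β²)·TP + β²·FN + FP), with β²=1/4
= 1.25·288 / (1.25·288 + 0.25·102 + 136) = 0.690

0.690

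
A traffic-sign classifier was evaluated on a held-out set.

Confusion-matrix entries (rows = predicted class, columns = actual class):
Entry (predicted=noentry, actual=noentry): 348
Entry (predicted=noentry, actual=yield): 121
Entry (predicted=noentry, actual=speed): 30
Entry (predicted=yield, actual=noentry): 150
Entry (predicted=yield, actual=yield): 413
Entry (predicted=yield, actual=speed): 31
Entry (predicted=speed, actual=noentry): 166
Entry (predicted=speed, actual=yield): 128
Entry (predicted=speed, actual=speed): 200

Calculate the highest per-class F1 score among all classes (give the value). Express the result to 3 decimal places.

0.658

Per-class F1 score (2·TP/(2·TP+FP+FN)):
  noentry: TP=348, FP=121+30=151, FN=150+166=316 → 696/1163 = 0.5985
  yield: TP=413, FP=150+31=181, FN=121+128=249 → 826/1256 = 0.6576
  speed: TP=200, FP=166+128=294, FN=30+31=61 → 400/755 = 0.5298
Highest is class 'yield' with F1 score = 0.658.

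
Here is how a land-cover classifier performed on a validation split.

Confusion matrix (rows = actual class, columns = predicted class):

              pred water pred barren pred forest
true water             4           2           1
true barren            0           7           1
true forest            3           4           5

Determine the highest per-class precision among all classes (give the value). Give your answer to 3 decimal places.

0.714

Per-class precision (TP/(TP+FP)):
  water: TP=4, FP=0+3=3 → 4/7 = 0.5714
  barren: TP=7, FP=2+4=6 → 7/13 = 0.5385
  forest: TP=5, FP=1+1=2 → 5/7 = 0.7143
Highest is class 'forest' with precision = 0.714.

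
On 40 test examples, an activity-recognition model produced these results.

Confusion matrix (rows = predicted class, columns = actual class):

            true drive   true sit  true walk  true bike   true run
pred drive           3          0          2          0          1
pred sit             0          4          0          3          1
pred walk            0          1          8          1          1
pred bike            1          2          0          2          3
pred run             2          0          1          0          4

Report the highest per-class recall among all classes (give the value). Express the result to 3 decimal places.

0.727

Per-class recall (TP/(TP+FN)):
  drive: TP=3, FN=0+0+1+2=3 → 3/6 = 0.5000
  sit: TP=4, FN=0+1+2+0=3 → 4/7 = 0.5714
  walk: TP=8, FN=2+0+0+1=3 → 8/11 = 0.7273
  bike: TP=2, FN=0+3+1+0=4 → 2/6 = 0.3333
  run: TP=4, FN=1+1+1+3=6 → 4/10 = 0.4000
Highest is class 'walk' with recall = 0.727.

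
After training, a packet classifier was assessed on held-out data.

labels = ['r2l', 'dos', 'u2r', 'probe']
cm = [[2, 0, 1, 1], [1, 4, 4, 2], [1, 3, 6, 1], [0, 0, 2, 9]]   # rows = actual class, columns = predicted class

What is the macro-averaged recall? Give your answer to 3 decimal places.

Per-class recall (TP/(TP+FN)):
  r2l: TP=2, FN=0+1+1=2 → 2/4 = 0.5000
  dos: TP=4, FN=1+4+2=7 → 4/11 = 0.3636
  u2r: TP=6, FN=1+3+1=5 → 6/11 = 0.5455
  probe: TP=9, FN=0+0+2=2 → 9/11 = 0.8182
Macro-recall = mean = (0.5000 + 0.3636 + 0.5455 + 0.8182) / 4 = 0.557

0.557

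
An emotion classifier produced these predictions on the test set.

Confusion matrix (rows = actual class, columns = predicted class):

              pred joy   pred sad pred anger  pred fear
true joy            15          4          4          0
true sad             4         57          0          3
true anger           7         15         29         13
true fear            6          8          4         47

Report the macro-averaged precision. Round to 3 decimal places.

Per-class precision (TP/(TP+FP)):
  joy: TP=15, FP=4+7+6=17 → 15/32 = 0.4688
  sad: TP=57, FP=4+15+8=27 → 57/84 = 0.6786
  anger: TP=29, FP=4+0+4=8 → 29/37 = 0.7838
  fear: TP=47, FP=0+3+13=16 → 47/63 = 0.7460
Macro-precision = mean = (0.4688 + 0.6786 + 0.7838 + 0.7460) / 4 = 0.669

0.669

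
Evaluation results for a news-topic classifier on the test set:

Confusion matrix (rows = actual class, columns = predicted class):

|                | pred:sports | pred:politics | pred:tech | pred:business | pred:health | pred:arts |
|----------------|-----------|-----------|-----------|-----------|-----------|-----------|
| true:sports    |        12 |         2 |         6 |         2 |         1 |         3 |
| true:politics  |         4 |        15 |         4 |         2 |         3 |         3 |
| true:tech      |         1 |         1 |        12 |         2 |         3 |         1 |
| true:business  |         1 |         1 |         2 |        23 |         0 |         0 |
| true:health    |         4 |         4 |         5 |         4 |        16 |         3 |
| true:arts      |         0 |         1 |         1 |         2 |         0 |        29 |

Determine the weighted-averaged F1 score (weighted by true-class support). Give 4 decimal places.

0.6107

Per-class F1 score (2·TP/(2·TP+FP+FN)):
  sports: TP=12, FP=4+1+1+4+0=10, FN=2+6+2+1+3=14 → 24/48 = 0.50000
  politics: TP=15, FP=2+1+1+4+1=9, FN=4+4+2+3+3=16 → 30/55 = 0.54545
  tech: TP=12, FP=6+4+2+5+1=18, FN=1+1+2+3+1=8 → 24/50 = 0.48000
  business: TP=23, FP=2+2+2+4+2=12, FN=1+1+2+0+0=4 → 46/62 = 0.74194
  health: TP=16, FP=1+3+3+0+0=7, FN=4+4+5+4+3=20 → 32/59 = 0.54237
  arts: TP=29, FP=3+3+1+0+3=10, FN=0+1+1+2+0=4 → 58/72 = 0.80556
Weighted-F1 score = Σ (supportᵢ/N)·F1 scoreᵢ with N=173: (26/173)·0.50000 + (31/173)·0.54545 + (20/173)·0.48000 + (27/173)·0.74194 + (36/173)·0.54237 + (33/173)·0.80556 = 0.6107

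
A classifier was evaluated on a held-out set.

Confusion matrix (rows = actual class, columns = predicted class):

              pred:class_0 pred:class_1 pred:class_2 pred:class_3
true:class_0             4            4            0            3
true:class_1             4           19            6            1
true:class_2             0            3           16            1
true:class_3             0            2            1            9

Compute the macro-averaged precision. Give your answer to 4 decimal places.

0.6293

Per-class precision (TP/(TP+FP)):
  class_0: TP=4, FP=4+0+0=4 → 4/8 = 0.50000
  class_1: TP=19, FP=4+3+2=9 → 19/28 = 0.67857
  class_2: TP=16, FP=0+6+1=7 → 16/23 = 0.69565
  class_3: TP=9, FP=3+1+1=5 → 9/14 = 0.64286
Macro-precision = mean = (0.50000 + 0.67857 + 0.69565 + 0.64286) / 4 = 0.6293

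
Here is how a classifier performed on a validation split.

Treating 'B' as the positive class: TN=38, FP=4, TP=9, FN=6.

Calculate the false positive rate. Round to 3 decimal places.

FPR = FP/(FP+TN) = 4/(4+38) = 0.095

0.095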